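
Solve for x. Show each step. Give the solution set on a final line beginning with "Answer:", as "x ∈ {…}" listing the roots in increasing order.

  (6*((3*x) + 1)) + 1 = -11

Step 1. [(6*((3*x) + 1)) + 1 = -11] subtract 1: x sits inside (… + 1). So sub: 6*((3*x) + 1) = -12.
Step 2. [6*((3*x) + 1) = -12] divide by the outer 6 ⇒ div: (3*x) + 1 = -2.
Step 3. [(3*x) + 1 = -2] 1 comes off first (subtract 1). So sub: 3*x = -3.
Step 4. [3*x = -3] 3·(inner) — divide through by 3 ⇒ div: x = -1.

Answer: x ∈ {-1}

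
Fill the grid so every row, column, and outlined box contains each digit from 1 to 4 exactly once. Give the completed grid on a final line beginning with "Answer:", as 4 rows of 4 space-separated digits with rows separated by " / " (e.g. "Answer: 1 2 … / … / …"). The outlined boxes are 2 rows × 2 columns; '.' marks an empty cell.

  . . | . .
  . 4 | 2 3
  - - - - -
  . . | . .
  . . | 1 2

Step 1. [r4c2∈{3}] nothing but 3 survives at r4c2. So r4c2=3.
Step 2. [r3c4∈{4}] only 4 remains possible at r3c4, so r3c4=4.
Step 3. [r2c1∈{1}] r2c1 has the single candidate 1, so r2c1=1.
Step 4. [r3c1∈{2}] r3c1's peers cover all but 2, so r3c1=2.
Step 5. [r1c3∈{4}] r1c3 is down to just 4, so r1c3=4.
Step 6. [r1c4∈{1}] r1c4's peers cover all but 1, so r1c4=1.
Step 7. [r4c1∈{4}] r4c1 is down to just 4, so r4c1=4.
Step 8. [r1c1∈{3}] r1c1's peers cover all but 3, so r1c1=3.
Step 9. [r3c3∈{3}] only 3 remains possible at r3c3. So r3c3=3.
Step 10. [r3c2∈{1}] only 1 remains possible at r3c2 ⇒ r3c2=1.
Step 11. [r1c2∈{2}] r1c2 has the single candidate 2. So r1c2=2.

Answer: 3 2 4 1 / 1 4 2 3 / 2 1 3 4 / 4 3 1 2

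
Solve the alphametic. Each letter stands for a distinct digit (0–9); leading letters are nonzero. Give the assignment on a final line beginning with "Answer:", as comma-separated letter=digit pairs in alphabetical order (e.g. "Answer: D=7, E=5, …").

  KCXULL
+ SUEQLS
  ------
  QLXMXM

Step 1. [col 1: L + S ≡ M (mod 10)] S=3 is one option consistent with column 1 (L + S ≡ M (mod 10), carry-in 0) — take it. So S=3.
Step 2. [col 1: L + S ≡ M (mod 10)] M=9 is one option consistent with column 1 (L + S ≡ M (mod 10), carry-in 0) — take it ⇒ M=9.
Step 3. [col 1: L + S ≡ M (mod 10)] column 1 reads L+S+carry(0)=M with S=3, M=9; with digits 3,9 already taken and all letters distinct, the only value for L is 6 ⇒ L=6.
Step 4. [col 2: L + L ≡ X (mod 10)] in column 2 we have L+L≡X with carry-in 0; given L=6 and digits 3,6,9 already taken and all letters distinct, that pins X to 2. So X=2.
Step 5. [col 3: U + Q ≡ M (mod 10)] column 3 (U + Q ≡ M (mod 10), carry-in 1) doesn't pin U yet; pick U=1 and continue ⇒ U=1.
Step 6. [col 3: U + Q ≡ M (mod 10)] from column 3 (U=1, M=9, carry-in 1, digits 1,2,3,6,9 already taken and all letters distinct): Q must equal 7 ⇒ Q=7.
Step 7. [col 4: X + E ≡ X (mod 10)] column 4 reads X+E+carry(0)=X with X=2; with digits 1,2,3,6,7,9 already taken and all letters distinct, the only value for E is 0 ⇒ E=0.
Step 8. [col 5: C + U ≡ L (mod 10)] in column 5 we have C+U≡L with carry-in 0; given U=1, L=6 and digits 0,1,2,3,6,7,9 already taken and all letters distinct, that pins C to 5 ⇒ C=5.
Step 9. [col 6: K + S ≡ Q (mod 10)] in column 6 we have K+S≡Q with carry-in 0; given S=3, Q=7 and digits 0,1,2,3,5,6,7,9 already taken and all letters distinct, that pins K to 4. So K=4.

Answer: C=5, E=0, K=4, L=6, M=9, Q=7, S=3, U=1, X=2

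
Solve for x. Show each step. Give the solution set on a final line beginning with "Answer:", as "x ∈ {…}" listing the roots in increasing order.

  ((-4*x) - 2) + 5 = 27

Step 1. [((-4*x) - 2) + 5 = 27] +5 is outermost — subtract 5 both sides, so sub: (-4*x) - 2 = 22.
Step 2. [(-4*x) - 2 = 22] add 2: x sits inside (… - 2). So sub: -4*x = 24.
Step 3. [-4*x = 24] -4 out front; divide by -4. So div: x = -6.

Answer: x ∈ {-6}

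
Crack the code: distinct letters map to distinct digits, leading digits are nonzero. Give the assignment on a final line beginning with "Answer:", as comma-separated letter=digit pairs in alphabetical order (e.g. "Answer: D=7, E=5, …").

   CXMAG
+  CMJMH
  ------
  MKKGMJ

Step 1. [M] M is the leading digit of a 6-digit sum of two 5-digit numbers; the final carry is exactly 1, so M=1.
Step 2. [col 1: G + H ≡ J (mod 10)] J=0 is one option consistent with column 1 (G + H ≡ J (mod 10), carry-in 0) — take it ⇒ J=0.
Step 3. [col 1: G + H ≡ J (mod 10)] no forcing yet in column 1 (carry-in 0); H=8 is free and consistent — try it, so H=8.
Step 4. [col 1: G + H ≡ J (mod 10)] column 1: given H=8, J=0, carry-in 0, and digits 0,1,8 already taken and all letters distinct, G+H≡J (mod 10) forces G=2, so G=2.
Step 5. [col 2: A + M ≡ M (mod 10)] column 2 reads A+M+carry(1)=M with M=1; with digits 0,1,2,8 already taken and all letters distinct, the only value for A is 9 ⇒ A=9.
Step 6. [col 4: X + M ≡ K (mod 10)] column 4 (X + M ≡ K (mod 10), carry-in 0) doesn't pin X yet; pick X=3 and continue. So X=3.
Step 7. [col 4: X + M ≡ K (mod 10)] in column 4 we have X+M≡K with carry-in 0; given X=3, M=1 and digits 0,1,2,3,8,9 already taken and all letters distinct, that pins K to 4. So K=4.
Step 8. [col 5: C + C ≡ K (mod 10)] from column 5 (K=4, carry-in 0, digits 0,1,2,3,4,8,9 already taken and all letters distinct): C must equal 7, so C=7.

Answer: A=9, C=7, G=2, H=8, J=0, K=4, M=1, X=3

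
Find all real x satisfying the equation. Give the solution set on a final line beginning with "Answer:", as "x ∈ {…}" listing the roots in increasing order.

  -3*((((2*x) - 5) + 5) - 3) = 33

Step 1. [-3*((((2*x) - 5) + 5) - 3) = 33] -3·(inner) — divide through by -3, so div: (((2*x) - 5) + 5) - 3 = -11.
Step 2. [(((2*x) - 5) + 5) - 3 = -11] add 3: x sits inside (… - 3), so sub: ((2*x) - 5) + 5 = -8.
Step 3. [((2*x) - 5) + 5 = -8] the outer +5 inverts by subtracting 5, so sub: (2*x) - 5 = -13.
Step 4. [(2*x) - 5 = -13] -5 is outermost — add 5 both sides ⇒ sub: 2*x = -8.
Step 5. [2*x = -8] LHS = 2·(…); ÷2 both sides ⇒ div: x = -4.

Answer: x ∈ {-4}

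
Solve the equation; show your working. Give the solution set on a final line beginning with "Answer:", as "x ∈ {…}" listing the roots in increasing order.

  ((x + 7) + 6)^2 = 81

Step 1. [((x + 7) + 6)^2 = 81] LHS squared, RHS 81 ≥ 0: apply √ (±), so sqrt: (x + 7) + 6 = 9 or -9.
Step 2. [(x + 7) + 6 = 9 or -9] subtract 6: x sits inside (… + 6) ⇒ sub: x + 7 = 3 or -15.
Step 3. [x + 7 = 3 or -15] 7 comes off first (subtract 7). So sub: x = -4 or -22.

Answer: x ∈ {-22, -4}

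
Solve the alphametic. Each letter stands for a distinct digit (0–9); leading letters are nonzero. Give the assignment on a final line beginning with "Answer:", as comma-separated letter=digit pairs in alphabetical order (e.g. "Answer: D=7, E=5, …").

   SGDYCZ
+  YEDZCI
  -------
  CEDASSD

Step 1. [C] C is the leading digit of a 7-digit sum of two 6-digit numbers; the final carry is exactly 1, so C=1.
Step 2. [col 1: Z + I ≡ D (mod 10)] no forcing yet in column 1 (carry-in 0); I=3 is free and consistent — try it, so I=3.
Step 3. [col 1: Z + I ≡ D (mod 10)] no forcing yet in column 1 (carry-in 0); D=7 is free and consistent — try it ⇒ D=7.
Step 4. [col 1: Z + I ≡ D (mod 10)] column 1: given I=3, D=7, carry-in 0, and digits 1,3,7 already taken and all letters distinct, Z+I≡D (mod 10) forces Z=4 ⇒ Z=4.
Step 5. [col 2: C + C ≡ S (mod 10)] column 2 reads C+C+carry(0)=S with C=1; with digits 1,3,4,7 already taken and all letters distinct, the only value for S is 2. So S=2.
Step 6. [col 3: Y + Z ≡ S (mod 10)] in column 3 we have Y+Z≡S with carry-in 0; given Z=4, S=2 and digits 1,2,3,4,7 already taken and all letters distinct, that pins Y to 8, so Y=8.
Step 7. [col 4: D + D ≡ A (mod 10)] in column 4 we have D+D≡A with carry-in 1; given D=7 and digits 1,2,3,4,7,8 already taken and all letters distinct, that pins A to 5, so A=5.
Step 8. [col 5: G + E ≡ D (mod 10)] column 5 (G + E ≡ D (mod 10), carry-in 1) doesn't pin E yet; pick E=0 and continue, so E=0.
Step 9. [col 5: G + E ≡ D (mod 10)] column 5 reads G+E+carry(1)=D with E=0, D=7; with digits 0,1,2,3,4,5,7,8 already taken and all letters distinct, the only value for G is 6. So G=6.

Answer: A=5, C=1, D=7, E=0, G=6, I=3, S=2, Y=8, Z=4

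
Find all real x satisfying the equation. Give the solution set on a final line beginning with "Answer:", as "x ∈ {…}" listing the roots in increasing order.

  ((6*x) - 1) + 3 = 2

Step 1. [((6*x) - 1) + 3 = 2] subtract 3: x sits inside (… + 3), so sub: (6*x) - 1 = -1.
Step 2. [(6*x) - 1 = -1] -1 is outermost — add 1 both sides, so sub: 6*x = 0.
Step 3. [6*x = 0] divide by the outer 6 ⇒ div: x = 0.

Answer: x ∈ {0}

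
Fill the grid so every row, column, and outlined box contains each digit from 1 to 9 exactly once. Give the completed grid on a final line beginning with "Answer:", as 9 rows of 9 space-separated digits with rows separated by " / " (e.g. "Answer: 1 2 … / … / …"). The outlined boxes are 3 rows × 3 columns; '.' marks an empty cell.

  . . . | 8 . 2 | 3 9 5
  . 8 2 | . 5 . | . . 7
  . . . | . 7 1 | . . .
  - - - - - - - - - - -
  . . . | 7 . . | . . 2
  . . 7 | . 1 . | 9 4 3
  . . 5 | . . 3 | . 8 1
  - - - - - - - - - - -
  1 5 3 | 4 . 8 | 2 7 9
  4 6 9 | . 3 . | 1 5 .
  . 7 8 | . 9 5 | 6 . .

Step 1. [r3c9∈{4,6,8}] col 9 places 6 nowhere but r3c9, so r3c9=6.
Step 2. [r5c6∈{6}] r5c6 is down to just 6, so r5c6=6.
Step 3. [r6c1∈{2,6,9}] 6 has one home in row 6: r6c1 ⇒ r6c1=6.
Step 4. [r3c3∈{4}] nothing but 4 survives at r3c3. So r3c3=4.
Step 5. [r6c5∈{2,4}] in col 5, 2 fits only at r6c5. So r6c5=2.
Step 6. [r6c4∈{9}] r6c4 has the single candidate 9, so r6c4=9.
Step 7. [r4c6∈{4}] only 4 remains possible at r4c6 ⇒ r4c6=4.
Step 8. [r3c4∈{3}] r3c4 is down to just 3. So r3c4=3.
Step 9. [r4c2∈{1,3,9}] in col 2, 3 fits only at r4c2, so r4c2=3.
Step 10. [r4c1∈{8,9}] across row 4, 9 lands solely at r4c1 ⇒ r4c1=9.
Step 11. [r1c3∈{1,6}] across col 3, 6 lands solely at r1c3 ⇒ r1c3=6.
Step 12. [r9c1∈{2}] only 2 remains possible at r9c1. So r9c1=2.
Step 13. [r2c1∈{3}] nothing but 3 survives at r2c1 ⇒ r2c1=3.
Step 14. [r9c4∈{1}] r9c4 is down to just 1, so r9c4=1.
Step 15. [r8c4∈{2}] r8c4 has the single candidate 2, so r8c4=2.
Step 16. [r1c1∈{7}] r1c1 has the single candidate 7, so r1c1=7.
Step 17. [r9c9∈{4}] r9c9 has the single candidate 4 ⇒ r9c9=4.
Step 18. [r5c1∈{8}] r5c1 is down to just 8. So r5c1=8.
Step 19. [r8c9∈{8}] r8c9 has the single candidate 8. So r8c9=8.
Step 20. [r6c2∈{4}] r6c2's peers cover all but 4, so r6c2=4.
Step 21. [r2c6∈{9}] r2c6 has the single candidate 9. So r2c6=9.
Step 22. [r4c8∈{6}] nothing but 6 survives at r4c8, so r4c8=6.
Step 23. [r2c8∈{1}] r2c8 has the single candidate 1, so r2c8=1.
Step 24. [r5c4∈{5}] r5c4 has the single candidate 5, so r5c4=5.
Step 25. [r2c4∈{6}] r2c4 is down to just 6. So r2c4=6.
Step 26. [r6c7∈{7}] r6c7's peers cover all but 7. So r6c7=7.
Step 27. [r7c5∈{6}] r7c5 has the single candidate 6 ⇒ r7c5=6.
Step 28. [r1c2∈{1}] only 1 remains possible at r1c2. So r1c2=1.
Step 29. [r4c5∈{8}] nothing but 8 survives at r4c5 ⇒ r4c5=8.
Step 30. [r3c7∈{8}] r3c7 has the single candidate 8. So r3c7=8.
Step 31. [r8c6∈{7}] nothing but 7 survives at r8c6. So r8c6=7.
Step 32. [r3c1∈{5}] only 5 remains possible at r3c1 ⇒ r3c1=5.
Step 33. [r2c7∈{4}] only 4 remains possible at r2c7. So r2c7=4.
Step 34. [r5c2∈{2}] only 2 remains possible at r5c2, so r5c2=2.
Step 35. [r1c5∈{4}] nothing but 4 survives at r1c5 ⇒ r1c5=4.
Step 36. [r3c8∈{2}] r3c8 has the single candidate 2, so r3c8=2.
Step 37. [r4c3∈{1}] only 1 remains possible at r4c3 ⇒ r4c3=1.
Step 38. [r3c2∈{9}] r3c2's peers cover all but 9, so r3c2=9.
Step 39. [r4c7∈{5}] r4c7 is down to just 5, so r4c7=5.
Step 40. [r9c8∈{3}] r9c8 is down to just 3. So r9c8=3.

Answer: 7 1 6 8 4 2 3 9 5 / 3 8 2 6 5 9 4 1 7 / 5 9 4 3 7 1 8 2 6 / 9 3 1 7 8 4 5 6 2 / 8 2 7 5 1 6 9 4 3 / 6 4 5 9 2 3 7 8 1 / 1 5 3 4 6 8 2 7 9 / 4 6 9 2 3 7 1 5 8 / 2 7 8 1 9 5 6 3 4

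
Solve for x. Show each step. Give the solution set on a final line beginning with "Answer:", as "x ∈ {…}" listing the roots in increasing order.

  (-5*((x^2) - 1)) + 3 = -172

Step 1. [(-5*((x^2) - 1)) + 3 = -172] +3 is outermost — subtract 3 both sides, so sub: -5*((x^2) - 1) = -175.
Step 2. [-5*((x^2) - 1) = -175] LHS = -5·(…); ÷-5 both sides. So div: (x^2) - 1 = 35.
Step 3. [(x^2) - 1 = 35] -1 is outermost — add 1 both sides ⇒ sub: x^2 = 36.
Step 4. [x^2 = 36] 36 ≥ 0, LHS is (·)² — take ±√ ⇒ sqrt: x = 6 or -6.

Answer: x ∈ {-6, 6}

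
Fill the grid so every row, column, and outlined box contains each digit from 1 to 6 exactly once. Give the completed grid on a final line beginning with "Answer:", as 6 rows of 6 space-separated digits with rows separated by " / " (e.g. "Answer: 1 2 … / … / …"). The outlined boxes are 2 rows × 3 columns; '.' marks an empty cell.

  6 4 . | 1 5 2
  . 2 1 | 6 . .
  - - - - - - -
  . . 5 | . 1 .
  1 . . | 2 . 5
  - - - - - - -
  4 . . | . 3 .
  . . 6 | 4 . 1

Step 1. [r3c6∈{3,4,6}] 4 has one home in row 3: r3c6 ⇒ r3c6=4.
Step 2. [r3c2∈{3,6}] row 3 places 6 nowhere but r3c2, so r3c2=6.
Step 3. [r4c2∈{3}] only 3 remains possible at r4c2 ⇒ r4c2=3.
Step 4. [r6c1∈{2,3,5}] r6c1 is the only open cell in row 6 admitting 3 ⇒ r6c1=3.
Step 5. [r5c4∈{5}] r5c4 is down to just 5 ⇒ r5c4=5.
Step 6. [r4c3∈{4}] r4c3's peers cover all but 4, so r4c3=4.
Step 7. [r6c5∈{2}] r6c5's peers cover all but 2, so r6c5=2.
Step 8. [r5c6∈{6}] only 6 remains possible at r5c6 ⇒ r5c6=6.
Step 9. [r2c5∈{4}] r2c5's peers cover all but 4, so r2c5=4.
Step 10. [r4c5∈{6}] nothing but 6 survives at r4c5. So r4c5=6.
Step 11. [r1c3∈{3}] r1c3 has the single candidate 3 ⇒ r1c3=3.
Step 12. [r2c1∈{5}] nothing but 5 survives at r2c1 ⇒ r2c1=5.
Step 13. [r5c2∈{1}] r5c2 has the single candidate 1, so r5c2=1.
Step 14. [r2c6∈{3}] r2c6 is down to just 3. So r2c6=3.
Step 15. [r3c1∈{2}] only 2 remains possible at r3c1 ⇒ r3c1=2.
Step 16. [r6c2∈{5}] r6c2's peers cover all but 5. So r6c2=5.
Step 17. [r5c3∈{2}] only 2 remains possible at r5c3. So r5c3=2.
Step 18. [r3c4∈{3}] r3c4 is down to just 3 ⇒ r3c4=3.

Answer: 6 4 3 1 5 2 / 5 2 1 6 4 3 / 2 6 5 3 1 4 / 1 3 4 2 6 5 / 4 1 2 5 3 6 / 3 5 6 4 2 1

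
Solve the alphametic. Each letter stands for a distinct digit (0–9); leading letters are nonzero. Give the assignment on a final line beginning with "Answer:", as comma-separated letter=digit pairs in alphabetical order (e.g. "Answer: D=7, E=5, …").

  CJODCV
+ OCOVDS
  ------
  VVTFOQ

Step 1. [col 1: V + S ≡ Q (mod 10)] Q=0 is one option consistent with column 1 (V + S ≡ Q (mod 10), carry-in 0) — take it ⇒ Q=0.
Step 2. [col 1: V + S ≡ Q (mod 10)] column 1 (V + S ≡ Q (mod 10), carry-in 0) doesn't pin S yet; pick S=1 and continue, so S=1.
Step 3. [col 1: V + S ≡ Q (mod 10)] in column 1 we have V+S≡Q with carry-in 0; given S=1, Q=0 and digits 0,1 already taken and all letters distinct, that pins V to 9. So V=9.
Step 4. [col 2: C + D ≡ O (mod 10)] no forcing yet in column 2 (carry-in 1); D=4 is free and consistent — try it. So D=4.
Step 5. [col 2: C + D ≡ O (mod 10)] column 2 (C + D ≡ O (mod 10), carry-in 1) doesn't pin C yet; pick C=2 and continue. So C=2.
Step 6. [col 2: C + D ≡ O (mod 10)] column 2 reads C+D+carry(1)=O with C=2, D=4; with digits 0,1,2,4,9 already taken and all letters distinct, the only value for O is 7, so O=7.
Step 7. [col 3: D + V ≡ F (mod 10)] column 3: given D=4, V=9, carry-in 0, and digits 0,1,2,4,7,9 already taken and all letters distinct, D+V≡F (mod 10) forces F=3 ⇒ F=3.
Step 8. [col 4: O + O ≡ T (mod 10)] column 4: given O=7, carry-in 1, and digits 0,1,2,3,4,7,9 already taken and all letters distinct, O+O≡T (mod 10) forces T=5 ⇒ T=5.
Step 9. [col 5: J + C ≡ V (mod 10)] column 5: given C=2, V=9, carry-in 1, and digits 0,1,2,3,4,5,7,9 already taken and all letters distinct, J+C≡V (mod 10) forces J=6. So J=6.

Answer: C=2, D=4, F=3, J=6, O=7, Q=0, S=1, T=5, V=9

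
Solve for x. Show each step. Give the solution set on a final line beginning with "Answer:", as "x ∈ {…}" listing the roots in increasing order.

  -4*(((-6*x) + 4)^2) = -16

Step 1. [-4*(((-6*x) + 4)^2) = -16] -4 out front; divide by -4 ⇒ div: ((-6*x) + 4)^2 = 4.
Step 2. [((-6*x) + 4)^2 = 4] 4 ≥ 0, LHS is (·)² — take ±√, so sqrt: (-6*x) + 4 = 2 or -2.
Step 3. [(-6*x) + 4 = 2 or -2] subtract 4: x sits inside (… + 4) ⇒ sub: -6*x = -2 or -6.
Step 4. [-6*x = -2 or -6] divide by the outer -6. So div: x = 1/3 or 1.

Answer: x ∈ {1/3, 1}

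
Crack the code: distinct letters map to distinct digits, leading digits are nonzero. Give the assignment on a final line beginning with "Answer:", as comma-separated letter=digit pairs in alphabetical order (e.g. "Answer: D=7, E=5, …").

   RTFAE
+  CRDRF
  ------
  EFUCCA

Step 1. [col 1: E + F ≡ A (mod 10)] no forcing yet in column 1 (carry-in 0); F=2 is free and consistent — try it ⇒ F=2.
Step 2. [col 1: E + F ≡ A (mod 10)] column 1 (E + F ≡ A (mod 10), carry-in 0) doesn't pin E yet; pick E=1 and continue ⇒ E=1.
Step 3. [col 1: E + F ≡ A (mod 10)] column 1 reads E+F+carry(0)=A with E=1, F=2; with digits 1,2 already taken and all letters distinct, the only value for A is 3 ⇒ A=3.
Step 4. [col 2: A + R ≡ C (mod 10)] no forcing yet in column 2 (carry-in 0); R=4 is free and consistent — try it ⇒ R=4.
Step 5. [col 2: A + R ≡ C (mod 10)] from column 2 (A=3, R=4, carry-in 0, digits 1,2,3,4 already taken and all letters distinct): C must equal 7. So C=7.
Step 6. [col 3: F + D ≡ C (mod 10)] column 3: given F=2, C=7, carry-in 0, and digits 1,2,3,4,7 already taken and all letters distinct, F+D≡C (mod 10) forces D=5, so D=5.
Step 7. [col 4: T + R ≡ U (mod 10)] column 4: given R=4, carry-in 0, and digits 1,2,3,4,5,7 already taken and all letters distinct, T+R≡U (mod 10) forces U=0, so U=0.
Step 8. [col 4: T + R ≡ U (mod 10)] from column 4 (R=4, U=0, carry-in 0, digits 0,1,2,3,4,5,7 already taken and all letters distinct): T must equal 6 ⇒ T=6.

Answer: A=3, C=7, D=5, E=1, F=2, R=4, T=6, U=0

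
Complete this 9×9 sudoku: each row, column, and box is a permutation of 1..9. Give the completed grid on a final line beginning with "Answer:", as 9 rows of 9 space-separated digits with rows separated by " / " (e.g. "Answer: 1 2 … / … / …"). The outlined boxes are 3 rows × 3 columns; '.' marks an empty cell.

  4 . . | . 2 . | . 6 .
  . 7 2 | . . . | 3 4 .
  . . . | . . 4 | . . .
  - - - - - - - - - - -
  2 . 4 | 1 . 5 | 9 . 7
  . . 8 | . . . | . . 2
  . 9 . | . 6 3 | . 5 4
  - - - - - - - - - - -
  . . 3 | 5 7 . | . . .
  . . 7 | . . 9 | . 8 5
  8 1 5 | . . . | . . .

Step 1. [r8c1∈{6}] r8c1 is down to just 6. So r8c1=6.
Step 2. [r9c9∈{3,6,9}] 3 has one home in col 9: r9c9 ⇒ r9c9=3.
Step 3. [r6c3∈{1}] r6c3 has the single candidate 1, so r6c3=1.
Step 4. [r9c8∈{2,7,9}] row 9 places 9 nowhere but r9c8. So r9c8=9.
Step 5. [r7c6∈{1,2,6,8}] row 7 places 8 nowhere but r7c6, so r7c6=8.
Step 6. [r9c5∈{4}] r9c5 has the single candidate 4 ⇒ r9c5=4.
Step 7. [r1c3∈{9}] nothing but 9 survives at r1c3, so r1c3=9.
Step 8. [r3c8∈{1,2,7}] across col 8, 7 lands solely at r3c8, so r3c8=7.
Step 9. [r3c7∈{1,2,5,8}] row 3 places 2 nowhere but r3c7. So r3c7=2.
Step 10. [r6c4∈{2,7,8}] 2 has one home in row 6: r6c4, so r6c4=2.
Step 11. [r8c5∈{1,3}] box 8 places 1 nowhere but r8c5. So r8c5=1.
Step 12. [r3c5∈{3,5,8,9}] 3 has one home in col 5: r3c5, so r3c5=3.
Step 13. [r5c1∈{3,5,7}] 3 has one home in col 1: r5c1, so r5c1=3.
Step 14. [r5c7∈{1,6}] box 6 places 6 nowhere but r5c7, so r5c7=6.
Step 15. [r9c4∈{6}] r9c4 has the single candidate 6. So r9c4=6.
Step 16. [r1c7∈{1,5,8}] across col 7, 5 lands solely at r1c7 ⇒ r1c7=5.
Step 17. [r7c7∈{1,4}] 1 has one home in col 7: r7c7. So r7c7=1.
Step 18. [r2c5∈{5,8,9}] r2c5 is the only open cell in col 5 admitting 5, so r2c5=5.
Step 19. [r2c1∈{1}] r2c1 has the single candidate 1 ⇒ r2c1=1.
Step 20. [r3c9∈{1,8,9}] in row 3, 1 fits only at r3c9 ⇒ r3c9=1.
Step 21. [r3c4∈{8,9}] across row 3, 9 lands solely at r3c4. So r3c4=9.
Step 22. [r1c9∈{8}] only 8 remains possible at r1c9. So r1c9=8.
Step 23. [r7c2∈{2,4}] 4 has one home in row 7: r7c2 ⇒ r7c2=4.
Step 24. [r1c4∈{7}] only 7 remains possible at r1c4. So r1c4=7.
Step 25. [r3c2∈{5,6,8}] row 3 places 8 nowhere but r3c2 ⇒ r3c2=8.
Step 26. [r2c9∈{9}] r2c9 is down to just 9, so r2c9=9.
Step 27. [r2c4∈{8}] only 8 remains possible at r2c4, so r2c4=8.
Step 28. [r1c2∈{3}] r1c2's peers cover all but 3. So r1c2=3.
Step 29. [r7c8∈{2}] r7c8's peers cover all but 2, so r7c8=2.
Step 30. [r4c2∈{6}] r4c2 is down to just 6. So r4c2=6.
Step 31. [r7c1∈{9}] nothing but 9 survives at r7c1, so r7c1=9.
Step 32. [r7c9∈{6}] r7c9 has the single candidate 6. So r7c9=6.
Step 33. [r2c6∈{6}] r2c6 has the single candidate 6 ⇒ r2c6=6.
Step 34. [r1c6∈{1}] r1c6 has the single candidate 1, so r1c6=1.
Step 35. [r4c5∈{8}] r4c5 has the single candidate 8, so r4c5=8.
Step 36. [r9c6∈{2}] nothing but 2 survives at r9c6 ⇒ r9c6=2.
Step 37. [r5c5∈{9}] r5c5 is down to just 9. So r5c5=9.
Step 38. [r6c7∈{8}] nothing but 8 survives at r6c7. So r6c7=8.
Step 39. [r3c1∈{5}] r3c1 is down to just 5, so r3c1=5.
Step 40. [r8c2∈{2}] r8c2 has the single candidate 2. So r8c2=2.
Step 41. [r8c4∈{3}] nothing but 3 survives at r8c4 ⇒ r8c4=3.
Step 42. [r4c8∈{3}] only 3 remains possible at r4c8. So r4c8=3.
Step 43. [r8c7∈{4}] r8c7 is down to just 4, so r8c7=4.
Step 44. [r5c6∈{7}] r5c6's peers cover all but 7 ⇒ r5c6=7.
Step 45. [r6c1∈{7}] r6c1 is down to just 7, so r6c1=7.
Step 46. [r5c2∈{5}] r5c2 is down to just 5, so r5c2=5.
Step 47. [r5c8∈{1}] nothing but 1 survives at r5c8 ⇒ r5c8=1.
Step 48. [r5c4∈{4}] r5c4 is down to just 4, so r5c4=4.
Step 49. [r3c3∈{6}] r3c3 is down to just 6. So r3c3=6.
Step 50. [r9c7∈{7}] r9c7 has the single candidate 7. So r9c7=7.

Answer: 4 3 9 7 2 1 5 6 8 / 1 7 2 8 5 6 3 4 9 / 5 8 6 9 3 4 2 7 1 / 2 6 4 1 8 5 9 3 7 / 3 5 8 4 9 7 6 1 2 / 7 9 1 2 6 3 8 5 4 / 9 4 3 5 7 8 1 2 6 / 6 2 7 3 1 9 4 8 5 / 8 1 5 6 4 2 7 9 3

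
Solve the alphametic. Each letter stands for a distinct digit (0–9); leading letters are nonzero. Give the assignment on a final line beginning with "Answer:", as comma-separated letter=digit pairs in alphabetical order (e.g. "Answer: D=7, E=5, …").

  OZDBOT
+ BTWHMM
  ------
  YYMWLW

Step 1. [col 1: T + M ≡ W (mod 10)] column 1 (T + M ≡ W (mod 10), carry-in 0) doesn't pin M yet; pick M=3 and continue ⇒ M=3.
Step 2. [col 1: T + M ≡ W (mod 10)] several values work for T in column 1 (T + M ≡ W (mod 10), carry-in 0); try T=9. So T=9.
Step 3. [col 1: T + M ≡ W (mod 10)] column 1: given T=9, M=3, carry-in 0, and digits 3,9 already taken and all letters distinct, T+M≡W (mod 10) forces W=2. So W=2.
Step 4. [col 2: O + M ≡ L (mod 10)] several values work for L in column 2 (O + M ≡ L (mod 10), carry-in 1); try L=5 ⇒ L=5.
Step 5. [col 2: O + M ≡ L (mod 10)] from column 2 (M=3, L=5, carry-in 1, digits 2,3,5,9 already taken and all letters distinct): O must equal 1. So O=1.
Step 6. [col 3: B + H ≡ W (mod 10)] B=4 is one option consistent with column 3 (B + H ≡ W (mod 10), carry-in 0) — take it, so B=4.
Step 7. [col 3: B + H ≡ W (mod 10)] from column 3 (B=4, W=2, carry-in 0, digits 1,2,3,4,5,9 already taken and all letters distinct): H must equal 8. So H=8.
Step 8. [col 4: D + W ≡ M (mod 10)] column 4: given W=2, M=3, carry-in 1, and digits 1,2,3,4,5,8,9 already taken and all letters distinct, D+W≡M (mod 10) forces D=0, so D=0.
Step 9. [col 5: Z + T ≡ Y (mod 10)] in column 5 we have Z+T≡Y with carry-in 0; given T=9 and digits 0,1,2,3,4,5,8,9 already taken and all letters distinct, that pins Z to 7. So Z=7.
Step 10. [col 5: Z + T ≡ Y (mod 10)] in column 5 we have Z+T≡Y with carry-in 0; given Z=7, T=9 and digits 0,1,2,3,4,5,7,8,9 already taken and all letters distinct, that pins Y to 6 ⇒ Y=6.

Answer: B=4, D=0, H=8, L=5, M=3, O=1, T=9, W=2, Y=6, Z=7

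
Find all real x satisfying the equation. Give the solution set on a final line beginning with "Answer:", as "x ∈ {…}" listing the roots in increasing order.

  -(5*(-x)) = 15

Step 1. [-(5*(-x)) = 15] flip signs both sides ⇒ neg: 5*(-x) = -15.
Step 2. [5*(-x) = -15] divide by the outer 5. So div: -x = -3.
Step 3. [-x = -3] leading − — multiply by −1, so neg: x = 3.

Answer: x ∈ {3}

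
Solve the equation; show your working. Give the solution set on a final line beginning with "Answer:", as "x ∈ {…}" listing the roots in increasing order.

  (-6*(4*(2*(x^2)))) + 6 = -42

Step 1. [(-6*(4*(2*(x^2)))) + 6 = -42] +6 is outermost — subtract 6 both sides. So sub: -6*(4*(2*(x^2))) = -48.
Step 2. [-6*(4*(2*(x^2))) = -48] -6 out front; divide by -6 ⇒ div: 4*(2*(x^2)) = 8.
Step 3. [4*(2*(x^2)) = 8] 4·(inner) — divide through by 4 ⇒ div: 2*(x^2) = 2.
Step 4. [2*(x^2) = 2] 2 out front; divide by 2. So div: x^2 = 1.
Step 5. [x^2 = 1] √ both sides: 1 ≥ 0 gives two branches ⇒ sqrt: x = 1 or -1.

Answer: x ∈ {-1, 1}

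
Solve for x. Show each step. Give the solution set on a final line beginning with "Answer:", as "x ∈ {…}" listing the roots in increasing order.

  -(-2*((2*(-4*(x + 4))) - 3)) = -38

Step 1. [-(-2*((2*(-4*(x + 4))) - 3)) = -38] LHS negated; negate both sides. So neg: -2*((2*(-4*(x + 4))) - 3) = 38.
Step 2. [-2*((2*(-4*(x + 4))) - 3) = 38] LHS = -2·(…); ÷-2 both sides ⇒ div: (2*(-4*(x + 4))) - 3 = -19.
Step 3. [(2*(-4*(x + 4))) - 3 = -19] add 3: x sits inside (… - 3). So sub: 2*(-4*(x + 4)) = -16.
Step 4. [2*(-4*(x + 4)) = -16] 2·(inner) — divide through by 2, so div: -4*(x + 4) = -8.
Step 5. [-4*(x + 4) = -8] leading coefficient -4: divide by -4 ⇒ div: x + 4 = 2.
Step 6. [x + 4 = 2] 4 comes off first (subtract 4), so sub: x = -2.

Answer: x ∈ {-2}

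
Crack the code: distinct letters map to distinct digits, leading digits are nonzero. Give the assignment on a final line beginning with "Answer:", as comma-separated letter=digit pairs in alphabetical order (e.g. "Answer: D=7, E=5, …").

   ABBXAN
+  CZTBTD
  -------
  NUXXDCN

Step 1. [col 1: N + D ≡ N (mod 10)] column 1 reads N+D+carry(0)=N with nothing yet; with all letters distinct, none taken yet, the only value for D is 0 ⇒ D=0.
Step 2. [col 1: N + D ≡ N (mod 10)] several values work for N in column 1 (N + D ≡ N (mod 10), carry-in 0); try N=1, so N=1.
Step 3. [col 2: A + T ≡ C (mod 10)] column 2 (A + T ≡ C (mod 10), carry-in 0) doesn't pin C yet; pick C=9 and continue ⇒ C=9.
Step 4. [col 2: A + T ≡ C (mod 10)] A=4 is one option consistent with column 2 (A + T ≡ C (mod 10), carry-in 0) — take it, so A=4.
Step 5. [col 2: A + T ≡ C (mod 10)] column 2: given A=4, C=9, carry-in 0, and digits 0,1,4,9 already taken and all letters distinct, A+T≡C (mod 10) forces T=5 ⇒ T=5.
Step 6. [col 3: X + B ≡ D (mod 10)] B=2 is one option consistent with column 3 (X + B ≡ D (mod 10), carry-in 0) — take it. So B=2.
Step 7. [col 3: X + B ≡ D (mod 10)] column 3 reads X+B+carry(0)=D with B=2, D=0; with digits 0,1,2,4,5,9 already taken and all letters distinct, the only value for X is 8. So X=8.
Step 8. [col 5: B + Z ≡ X (mod 10)] column 5: given B=2, X=8, carry-in 0, and digits 0,1,2,4,5,8,9 already taken and all letters distinct, B+Z≡X (mod 10) forces Z=6 ⇒ Z=6.
Step 9. [col 6: A + C ≡ U (mod 10)] column 6: given A=4, C=9, carry-in 0, and digits 0,1,2,4,5,6,8,9 already taken and all letters distinct, A+C≡U (mod 10) forces U=3, so U=3.

Answer: A=4, B=2, C=9, D=0, N=1, T=5, U=3, X=8, Z=6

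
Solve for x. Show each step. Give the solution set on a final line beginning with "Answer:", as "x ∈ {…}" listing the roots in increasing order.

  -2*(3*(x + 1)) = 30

Step 1. [-2*(3*(x + 1)) = 30] LHS = -2·(…); ÷-2 both sides ⇒ div: 3*(x + 1) = -15.
Step 2. [3*(x + 1) = -15] LHS = 3·(…); ÷3 both sides, so div: x + 1 = -5.
Step 3. [x + 1 = -5] the outer +1 inverts by subtracting 1, so sub: x = -6.

Answer: x ∈ {-6}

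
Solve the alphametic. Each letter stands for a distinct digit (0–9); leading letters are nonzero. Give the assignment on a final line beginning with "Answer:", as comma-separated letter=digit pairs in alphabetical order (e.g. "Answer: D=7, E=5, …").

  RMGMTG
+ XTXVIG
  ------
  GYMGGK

Step 1. [col 1: G + G ≡ K (mod 10)] column 1 (G + G ≡ K (mod 10), carry-in 0) doesn't pin G yet; pick G=9 and continue. So G=9.
Step 2. [col 1: G + G ≡ K (mod 10)] column 1: given G=9, carry-in 0, and digits 9 already taken and all letters distinct, G+G≡K (mod 10) forces K=8. So K=8.
Step 3. [col 2: T + I ≡ G (mod 10)] I=1 is one option consistent with column 2 (T + I ≡ G (mod 10), carry-in 1) — take it, so I=1.
Step 4. [col 2: T + I ≡ G (mod 10)] from column 2 (I=1, G=9, carry-in 1, digits 1,8,9 already taken and all letters distinct): T must equal 7 ⇒ T=7.
Step 5. [col 3: M + V ≡ G (mod 10)] V=4 is one option consistent with column 3 (M + V ≡ G (mod 10), carry-in 0) — take it ⇒ V=4.
Step 6. [col 3: M + V ≡ G (mod 10)] column 3 reads M+V+carry(0)=G with V=4, G=9; with digits 1,4,7,8,9 already taken and all letters distinct, the only value for M is 5, so M=5.
Step 7. [col 4: G + X ≡ M (mod 10)] in column 4 we have G+X≡M with carry-in 0; given G=9, M=5 and digits 1,4,5,7,8,9 already taken and all letters distinct, that pins X to 6 ⇒ X=6.
Step 8. [col 5: M + T ≡ Y (mod 10)] from column 5 (M=5, T=7, carry-in 1, digits 1,4,5,6,7,8,9 already taken and all letters distinct): Y must equal 3. So Y=3.
Step 9. [col 6: R + X ≡ G (mod 10)] from column 6 (X=6, G=9, carry-in 1, digits 1,3,4,5,6,7,8,9 already taken and all letters distinct): R must equal 2. So R=2.

Answer: G=9, I=1, K=8, M=5, R=2, T=7, V=4, X=6, Y=3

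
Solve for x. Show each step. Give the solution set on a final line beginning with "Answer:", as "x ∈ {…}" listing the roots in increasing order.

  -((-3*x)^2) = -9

Step 1. [-((-3*x)^2) = -9] leading − — multiply by −1. So neg: (-3*x)^2 = 9.
Step 2. [(-3*x)^2 = 9] 9 ≥ 0, LHS is (·)² — take ±√ ⇒ sqrt: -3*x = 3 or -3.
Step 3. [-3*x = 3 or -3] -3·(inner) — divide through by -3. So div: x = -1 or 1.

Answer: x ∈ {-1, 1}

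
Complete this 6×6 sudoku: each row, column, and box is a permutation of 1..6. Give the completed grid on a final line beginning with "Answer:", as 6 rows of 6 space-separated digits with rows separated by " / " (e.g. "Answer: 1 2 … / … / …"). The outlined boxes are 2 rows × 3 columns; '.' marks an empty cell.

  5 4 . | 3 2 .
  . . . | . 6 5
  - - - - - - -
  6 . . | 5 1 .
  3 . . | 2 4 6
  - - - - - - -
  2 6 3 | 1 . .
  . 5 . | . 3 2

Step 1. [r2c1∈{1}] r2c1 is down to just 1. So r2c1=1.
Step 2. [r6c3∈{1,4}] across row 6, 1 lands solely at r6c3, so r6c3=1.
Step 3. [r2c3∈{2}] r2c3 has the single candidate 2, so r2c3=2.
Step 4. [r6c1∈{4}] r6c1's peers cover all but 4, so r6c1=4.
Step 5. [r5c6∈{4}] only 4 remains possible at r5c6 ⇒ r5c6=4.
Step 6. [r4c3∈{5}] nothing but 5 survives at r4c3 ⇒ r4c3=5.
Step 7. [r3c6∈{3}] r3c6's peers cover all but 3 ⇒ r3c6=3.
Step 8. [r2c4∈{4}] nothing but 4 survives at r2c4 ⇒ r2c4=4.
Step 9. [r3c3∈{4}] r3c3's peers cover all but 4, so r3c3=4.
Step 10. [r1c6∈{1}] only 1 remains possible at r1c6 ⇒ r1c6=1.
Step 11. [r2c2∈{3}] only 3 remains possible at r2c2. So r2c2=3.
Step 12. [r6c4∈{6}] r6c4 has the single candidate 6. So r6c4=6.
Step 13. [r3c2∈{2}] only 2 remains possible at r3c2, so r3c2=2.
Step 14. [r5c5∈{5}] only 5 remains possible at r5c5, so r5c5=5.
Step 15. [r1c3∈{6}] nothing but 6 survives at r1c3. So r1c3=6.
Step 16. [r4c2∈{1}] r4c2 is down to just 1. So r4c2=1.

Answer: 5 4 6 3 2 1 / 1 3 2 4 6 5 / 6 2 4 5 1 3 / 3 1 5 2 4 6 / 2 6 3 1 5 4 / 4 5 1 6 3 2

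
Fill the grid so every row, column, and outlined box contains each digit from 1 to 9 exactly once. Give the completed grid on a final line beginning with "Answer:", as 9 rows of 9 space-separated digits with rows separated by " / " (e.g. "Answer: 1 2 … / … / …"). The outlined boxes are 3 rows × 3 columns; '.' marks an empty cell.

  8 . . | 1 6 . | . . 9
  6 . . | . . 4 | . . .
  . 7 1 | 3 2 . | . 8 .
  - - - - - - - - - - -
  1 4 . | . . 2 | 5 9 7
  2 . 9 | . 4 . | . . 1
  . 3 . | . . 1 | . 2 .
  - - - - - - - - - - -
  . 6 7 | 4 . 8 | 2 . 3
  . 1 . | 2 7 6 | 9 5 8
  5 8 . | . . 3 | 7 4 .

Step 1. [r2c2∈{2,5,9}] across col 2, 9 lands solely at r2c2, so r2c2=9.
Step 2. [r5c8∈{3,6}] across col 8, 6 lands solely at r5c8, so r5c8=6.
Step 3. [r7c5∈{1,5,9}] in row 7, 5 fits only at r7c5 ⇒ r7c5=5.
Step 4. [r3c1∈{4}] r3c1 has the single candidate 4 ⇒ r3c1=4.
Step 5. [r5c2∈{5}] r5c2 has the single candidate 5 ⇒ r5c2=5.
Step 6. [r6c4∈{5,6,7,8,9}] in row 6, 5 fits only at r6c4 ⇒ r6c4=5.
Step 7. [r2c5∈{8}] only 8 remains possible at r2c5, so r2c5=8.
Step 8. [r2c4∈{7}] r2c4 is down to just 7 ⇒ r2c4=7.
Step 9. [r5c7∈{3,8}] r5c7 is the only open cell in row 5 admitting 3. So r5c7=3.
Step 10. [r9c3∈{2}] only 2 remains possible at r9c3, so r9c3=2.
Step 11. [r6c3∈{6,8}] row 6 places 6 nowhere but r6c3 ⇒ r6c3=6.
Step 12. [r1c6∈{5}] r1c6 has the single candidate 5 ⇒ r1c6=5.
Step 13. [r1c3∈{3}] nothing but 3 survives at r1c3 ⇒ r1c3=3.
Step 14. [r3c9∈{5,6}] row 3 places 5 nowhere but r3c9 ⇒ r3c9=5.
Step 15. [r6c7∈{4,8}] r6c7 is the only open cell in row 6 admitting 8 ⇒ r6c7=8.
Step 16. [r9c4∈{9}] r9c4 has the single candidate 9. So r9c4=9.
Step 17. [r7c8∈{1}] r7c8 has the single candidate 1 ⇒ r7c8=1.
Step 18. [r4c3∈{8}] r4c3 has the single candidate 8, so r4c3=8.
Step 19. [r3c7∈{6}] r3c7's peers cover all but 6 ⇒ r3c7=6.
Step 20. [r1c7∈{4}] only 4 remains possible at r1c7, so r1c7=4.
Step 21. [r1c8∈{7}] r1c8's peers cover all but 7 ⇒ r1c8=7.
Step 22. [r5c6∈{7}] nothing but 7 survives at r5c6 ⇒ r5c6=7.
Step 23. [r4c4∈{6}] nothing but 6 survives at r4c4 ⇒ r4c4=6.
Step 24. [r8c3∈{4}] r8c3 has the single candidate 4, so r8c3=4.
Step 25. [r1c2∈{2}] r1c2's peers cover all but 2. So r1c2=2.
Step 26. [r5c4∈{8}] r5c4's peers cover all but 8, so r5c4=8.
Step 27. [r2c8∈{3}] r2c8 has the single candidate 3, so r2c8=3.
Step 28. [r7c1∈{9}] only 9 remains possible at r7c1, so r7c1=9.
Step 29. [r6c1∈{7}] nothing but 7 survives at r6c1, so r6c1=7.
Step 30. [r2c3∈{5}] r2c3 is down to just 5 ⇒ r2c3=5.
Step 31. [r6c5∈{9}] r6c5's peers cover all but 9, so r6c5=9.
Step 32. [r4c5∈{3}] r4c5's peers cover all but 3, so r4c5=3.
Step 33. [r2c7∈{1}] only 1 remains possible at r2c7 ⇒ r2c7=1.
Step 34. [r9c9∈{6}] only 6 remains possible at r9c9. So r9c9=6.
Step 35. [r9c5∈{1}] nothing but 1 survives at r9c5, so r9c5=1.
Step 36. [r6c9∈{4}] r6c9 has the single candidate 4. So r6c9=4.
Step 37. [r3c6∈{9}] only 9 remains possible at r3c6. So r3c6=9.
Step 38. [r8c1∈{3}] only 3 remains possible at r8c1, so r8c1=3.
Step 39. [r2c9∈{2}] nothing but 2 survives at r2c9 ⇒ r2c9=2.

Answer: 8 2 3 1 6 5 4 7 9 / 6 9 5 7 8 4 1 3 2 / 4 7 1 3 2 9 6 8 5 / 1 4 8 6 3 2 5 9 7 / 2 5 9 8 4 7 3 6 1 / 7 3 6 5 9 1 8 2 4 / 9 6 7 4 5 8 2 1 3 / 3 1 4 2 7 6 9 5 8 / 5 8 2 9 1 3 7 4 6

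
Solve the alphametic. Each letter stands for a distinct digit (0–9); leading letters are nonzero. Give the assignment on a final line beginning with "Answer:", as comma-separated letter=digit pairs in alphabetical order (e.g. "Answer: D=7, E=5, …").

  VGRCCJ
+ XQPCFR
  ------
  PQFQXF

Step 1. [col 1: J + R ≡ F (mod 10)] no forcing yet in column 1 (carry-in 0); R=1 is free and consistent — try it, so R=1.
Step 2. [col 1: J + R ≡ F (mod 10)] J=8 is one option consistent with column 1 (J + R ≡ F (mod 10), carry-in 0) — take it ⇒ J=8.
Step 3. [col 1: J + R ≡ F (mod 10)] from column 1 (J=8, R=1, carry-in 0, digits 1,8 already taken and all letters distinct): F must equal 9 ⇒ F=9.
Step 4. [col 2: C + F ≡ X (mod 10)] C=6 is one option consistent with column 2 (C + F ≡ X (mod 10), carry-in 0) — take it ⇒ C=6.
Step 5. [col 2: C + F ≡ X (mod 10)] in column 2 we have C+F≡X with carry-in 0; given C=6, F=9 and digits 1,6,8,9 already taken and all letters distinct, that pins X to 5 ⇒ X=5.
Step 6. [col 3: C + C ≡ Q (mod 10)] column 3 reads C+C+carry(1)=Q with C=6; with digits 1,5,6,8,9 already taken and all letters distinct, the only value for Q is 3, so Q=3.
Step 7. [col 4: R + P ≡ F (mod 10)] in column 4 we have R+P≡F with carry-in 1; given R=1, F=9 and digits 1,3,5,6,8,9 already taken and all letters distinct, that pins P to 7, so P=7.
Step 8. [col 5: G + Q ≡ Q (mod 10)] column 5 reads G+Q+carry(0)=Q with Q=3; with digits 1,3,5,6,7,8,9 already taken and all letters distinct, the only value for G is 0, so G=0.
Step 9. [col 6: V + X ≡ P (mod 10)] in column 6 we have V+X≡P with carry-in 0; given X=5, P=7 and digits 0,1,3,5,6,7,8,9 already taken and all letters distinct, that pins V to 2 ⇒ V=2.

Answer: C=6, F=9, G=0, J=8, P=7, Q=3, R=1, V=2, X=5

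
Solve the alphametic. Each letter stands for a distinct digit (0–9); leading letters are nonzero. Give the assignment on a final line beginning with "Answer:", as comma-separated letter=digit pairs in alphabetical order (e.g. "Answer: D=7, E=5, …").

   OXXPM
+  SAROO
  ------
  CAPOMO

Step 1. [col 1: M + O ≡ O (mod 10)] from column 1 (nothing yet, carry-in 0, all letters distinct, none taken yet): M must equal 0, so M=0.
Step 2. [C] C is the leading digit of a 6-digit sum of two 5-digit numbers; the final carry is exactly 1. So C=1.
Step 3. [col 1: M + O ≡ O (mod 10)] several values work for O in column 1 (M + O ≡ O (mod 10), carry-in 0); try O=3 ⇒ O=3.
Step 4. [col 2: P + O ≡ M (mod 10)] column 2: given O=3, M=0, carry-in 0, and digits 0,1,3 already taken and all letters distinct, P+O≡M (mod 10) forces P=7 ⇒ P=7.
Step 5. [col 3: X + R ≡ O (mod 10)] column 3 (X + R ≡ O (mod 10), carry-in 1) doesn't pin R yet; pick R=8 and continue ⇒ R=8.
Step 6. [col 3: X + R ≡ O (mod 10)] column 3: given R=8, O=3, carry-in 1, and digits 0,1,3,7,8 already taken and all letters distinct, X+R≡O (mod 10) forces X=4, so X=4.
Step 7. [col 4: X + A ≡ P (mod 10)] from column 4 (X=4, P=7, carry-in 1, digits 0,1,3,4,7,8 already taken and all letters distinct): A must equal 2, so A=2.
Step 8. [col 5: O + S ≡ A (mod 10)] column 5 reads O+S+carry(0)=A with O=3, A=2; with digits 0,1,2,3,4,7,8 already taken and all letters distinct, the only value for S is 9, so S=9.

Answer: A=2, C=1, M=0, O=3, P=7, R=8, S=9, X=4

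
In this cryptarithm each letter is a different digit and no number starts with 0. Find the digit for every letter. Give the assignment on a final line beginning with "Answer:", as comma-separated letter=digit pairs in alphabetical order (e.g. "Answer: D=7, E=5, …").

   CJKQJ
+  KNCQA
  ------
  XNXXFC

Step 1. [col 1: J + A ≡ C (mod 10)] J=8 is one option consistent with column 1 (J + A ≡ C (mod 10), carry-in 0) — take it. So J=8.
Step 2. [col 1: J + A ≡ C (mod 10)] column 1 (J + A ≡ C (mod 10), carry-in 0) doesn't pin A yet; pick A=7 and continue ⇒ A=7.
Step 3. [X] X is the leading digit of a 6-digit sum of two 5-digit numbers; the final carry is exactly 1. So X=1.
Step 4. [col 1: J + A ≡ C (mod 10)] column 1: given J=8, A=7, carry-in 0, and digits 1,7,8 already taken and all letters distinct, J+A≡C (mod 10) forces C=5. So C=5.
Step 5. [col 2: Q + Q ≡ F (mod 10)] no forcing yet in column 2 (carry-in 1); F=9 is free and consistent — try it, so F=9.
Step 6. [col 2: Q + Q ≡ F (mod 10)] in column 2 we have Q+Q≡F with carry-in 1; given F=9 and digits 1,5,7,8,9 already taken and all letters distinct, that pins Q to 4 ⇒ Q=4.
Step 7. [col 3: K + C ≡ X (mod 10)] in column 3 we have K+C≡X with carry-in 0; given C=5, X=1 and digits 1,4,5,7,8,9 already taken and all letters distinct, that pins K to 6, so K=6.
Step 8. [col 4: J + N ≡ X (mod 10)] from column 4 (J=8, X=1, carry-in 1, digits 1,4,5,6,7,8,9 already taken and all letters distinct): N must equal 2 ⇒ N=2.

Answer: A=7, C=5, F=9, J=8, K=6, N=2, Q=4, X=1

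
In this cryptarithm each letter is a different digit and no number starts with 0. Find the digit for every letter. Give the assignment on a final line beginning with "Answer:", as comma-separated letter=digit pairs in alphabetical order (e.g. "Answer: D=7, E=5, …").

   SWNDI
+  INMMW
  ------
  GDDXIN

Step 1. [col 1: I + W ≡ N (mod 10)] column 1 (I + W ≡ N (mod 10), carry-in 0) doesn't pin N yet; pick N=4 and continue. So N=4.
Step 2. [G] the sum has 6 digits but both addends have 5; that extra leading digit G is the final carry, namely 1. So G=1.
Step 3. [col 1: I + W ≡ N (mod 10)] W=8 is one option consistent with column 1 (I + W ≡ N (mod 10), carry-in 0) — take it. So W=8.
Step 4. [col 1: I + W ≡ N (mod 10)] column 1: given W=8, N=4, carry-in 0, and digits 1,4,8 already taken and all letters distinct, I+W≡N (mod 10) forces I=6, so I=6.
Step 5. [col 2: D + M ≡ I (mod 10)] no forcing yet in column 2 (carry-in 1); D=2 is free and consistent — try it. So D=2.
Step 6. [col 2: D + M ≡ I (mod 10)] column 2: given D=2, I=6, carry-in 1, and digits 1,2,4,6,8 already taken and all letters distinct, D+M≡I (mod 10) forces M=3 ⇒ M=3.
Step 7. [col 3: N + M ≡ X (mod 10)] from column 3 (N=4, M=3, carry-in 0, digits 1,2,3,4,6,8 already taken and all letters distinct): X must equal 7. So X=7.
Step 8. [col 5: S + I ≡ D (mod 10)] column 5: given I=6, D=2, carry-in 1, and digits 1,2,3,4,6,7,8 already taken and all letters distinct, S+I≡D (mod 10) forces S=5. So S=5.

Answer: D=2, G=1, I=6, M=3, N=4, S=5, W=8, X=7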